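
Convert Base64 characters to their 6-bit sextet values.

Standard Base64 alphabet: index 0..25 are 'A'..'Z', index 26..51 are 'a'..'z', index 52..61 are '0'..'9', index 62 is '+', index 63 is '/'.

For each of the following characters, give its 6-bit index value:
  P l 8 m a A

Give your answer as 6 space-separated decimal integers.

Answer: 15 37 60 38 26 0

Derivation:
'P': A..Z range, ord('P') − ord('A') = 15
'l': a..z range, 26 + ord('l') − ord('a') = 37
'8': 0..9 range, 52 + ord('8') − ord('0') = 60
'm': a..z range, 26 + ord('m') − ord('a') = 38
'a': a..z range, 26 + ord('a') − ord('a') = 26
'A': A..Z range, ord('A') − ord('A') = 0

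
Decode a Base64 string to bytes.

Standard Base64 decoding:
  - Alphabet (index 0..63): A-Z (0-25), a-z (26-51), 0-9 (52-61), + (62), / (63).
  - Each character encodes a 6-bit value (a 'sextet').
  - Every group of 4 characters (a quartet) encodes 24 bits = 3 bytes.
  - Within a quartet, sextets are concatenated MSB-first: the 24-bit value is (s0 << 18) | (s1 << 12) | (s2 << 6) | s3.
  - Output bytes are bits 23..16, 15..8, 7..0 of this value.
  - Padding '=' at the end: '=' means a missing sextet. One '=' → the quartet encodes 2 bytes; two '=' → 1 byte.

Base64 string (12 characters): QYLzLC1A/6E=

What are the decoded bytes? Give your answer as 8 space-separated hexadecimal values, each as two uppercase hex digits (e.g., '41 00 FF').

After char 0 ('Q'=16): chars_in_quartet=1 acc=0x10 bytes_emitted=0
After char 1 ('Y'=24): chars_in_quartet=2 acc=0x418 bytes_emitted=0
After char 2 ('L'=11): chars_in_quartet=3 acc=0x1060B bytes_emitted=0
After char 3 ('z'=51): chars_in_quartet=4 acc=0x4182F3 -> emit 41 82 F3, reset; bytes_emitted=3
After char 4 ('L'=11): chars_in_quartet=1 acc=0xB bytes_emitted=3
After char 5 ('C'=2): chars_in_quartet=2 acc=0x2C2 bytes_emitted=3
After char 6 ('1'=53): chars_in_quartet=3 acc=0xB0B5 bytes_emitted=3
After char 7 ('A'=0): chars_in_quartet=4 acc=0x2C2D40 -> emit 2C 2D 40, reset; bytes_emitted=6
After char 8 ('/'=63): chars_in_quartet=1 acc=0x3F bytes_emitted=6
After char 9 ('6'=58): chars_in_quartet=2 acc=0xFFA bytes_emitted=6
After char 10 ('E'=4): chars_in_quartet=3 acc=0x3FE84 bytes_emitted=6
Padding '=': partial quartet acc=0x3FE84 -> emit FF A1; bytes_emitted=8

Answer: 41 82 F3 2C 2D 40 FF A1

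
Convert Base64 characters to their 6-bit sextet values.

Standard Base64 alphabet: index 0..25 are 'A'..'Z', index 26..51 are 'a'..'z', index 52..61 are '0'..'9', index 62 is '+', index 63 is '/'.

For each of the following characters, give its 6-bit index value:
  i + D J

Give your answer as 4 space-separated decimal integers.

'i': a..z range, 26 + ord('i') − ord('a') = 34
'+': index 62
'D': A..Z range, ord('D') − ord('A') = 3
'J': A..Z range, ord('J') − ord('A') = 9

Answer: 34 62 3 9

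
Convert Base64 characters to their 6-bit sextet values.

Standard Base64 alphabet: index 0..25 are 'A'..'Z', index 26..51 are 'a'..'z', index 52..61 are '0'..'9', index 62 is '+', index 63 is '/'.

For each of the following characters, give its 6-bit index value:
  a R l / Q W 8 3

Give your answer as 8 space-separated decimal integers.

'a': a..z range, 26 + ord('a') − ord('a') = 26
'R': A..Z range, ord('R') − ord('A') = 17
'l': a..z range, 26 + ord('l') − ord('a') = 37
'/': index 63
'Q': A..Z range, ord('Q') − ord('A') = 16
'W': A..Z range, ord('W') − ord('A') = 22
'8': 0..9 range, 52 + ord('8') − ord('0') = 60
'3': 0..9 range, 52 + ord('3') − ord('0') = 55

Answer: 26 17 37 63 16 22 60 55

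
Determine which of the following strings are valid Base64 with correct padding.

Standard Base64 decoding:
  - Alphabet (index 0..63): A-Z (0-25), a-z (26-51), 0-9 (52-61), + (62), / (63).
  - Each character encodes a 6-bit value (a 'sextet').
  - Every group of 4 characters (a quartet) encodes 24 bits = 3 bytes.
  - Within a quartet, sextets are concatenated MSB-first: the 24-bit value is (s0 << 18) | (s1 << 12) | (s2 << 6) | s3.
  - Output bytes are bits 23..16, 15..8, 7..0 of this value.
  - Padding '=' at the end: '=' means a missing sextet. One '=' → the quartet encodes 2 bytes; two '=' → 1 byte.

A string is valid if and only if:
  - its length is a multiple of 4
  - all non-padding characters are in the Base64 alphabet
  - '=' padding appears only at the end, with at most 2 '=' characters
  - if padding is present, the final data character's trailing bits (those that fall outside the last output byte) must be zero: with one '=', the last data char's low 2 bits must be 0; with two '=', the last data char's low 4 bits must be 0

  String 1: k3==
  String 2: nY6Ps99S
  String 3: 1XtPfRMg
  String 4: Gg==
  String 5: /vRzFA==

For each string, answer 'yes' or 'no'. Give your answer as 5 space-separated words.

String 1: 'k3==' → invalid (bad trailing bits)
String 2: 'nY6Ps99S' → valid
String 3: '1XtPfRMg' → valid
String 4: 'Gg==' → valid
String 5: '/vRzFA==' → valid

Answer: no yes yes yes yes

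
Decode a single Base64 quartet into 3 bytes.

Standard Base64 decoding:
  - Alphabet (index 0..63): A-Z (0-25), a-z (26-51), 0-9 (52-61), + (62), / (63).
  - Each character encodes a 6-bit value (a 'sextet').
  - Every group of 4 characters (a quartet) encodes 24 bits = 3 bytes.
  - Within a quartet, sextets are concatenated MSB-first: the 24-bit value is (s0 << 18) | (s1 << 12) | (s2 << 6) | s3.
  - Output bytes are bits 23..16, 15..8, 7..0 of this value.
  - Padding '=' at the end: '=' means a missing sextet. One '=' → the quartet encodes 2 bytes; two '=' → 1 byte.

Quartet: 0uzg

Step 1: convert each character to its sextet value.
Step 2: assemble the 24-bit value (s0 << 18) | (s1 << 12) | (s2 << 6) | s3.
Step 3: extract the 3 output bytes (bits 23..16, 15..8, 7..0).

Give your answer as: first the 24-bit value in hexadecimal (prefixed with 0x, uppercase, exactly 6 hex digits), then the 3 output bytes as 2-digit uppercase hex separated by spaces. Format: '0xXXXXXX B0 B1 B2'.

Sextets: 0=52, u=46, z=51, g=32
24-bit: (52<<18) | (46<<12) | (51<<6) | 32
      = 0xD00000 | 0x02E000 | 0x000CC0 | 0x000020
      = 0xD2ECE0
Bytes: (v>>16)&0xFF=D2, (v>>8)&0xFF=EC, v&0xFF=E0

Answer: 0xD2ECE0 D2 EC E0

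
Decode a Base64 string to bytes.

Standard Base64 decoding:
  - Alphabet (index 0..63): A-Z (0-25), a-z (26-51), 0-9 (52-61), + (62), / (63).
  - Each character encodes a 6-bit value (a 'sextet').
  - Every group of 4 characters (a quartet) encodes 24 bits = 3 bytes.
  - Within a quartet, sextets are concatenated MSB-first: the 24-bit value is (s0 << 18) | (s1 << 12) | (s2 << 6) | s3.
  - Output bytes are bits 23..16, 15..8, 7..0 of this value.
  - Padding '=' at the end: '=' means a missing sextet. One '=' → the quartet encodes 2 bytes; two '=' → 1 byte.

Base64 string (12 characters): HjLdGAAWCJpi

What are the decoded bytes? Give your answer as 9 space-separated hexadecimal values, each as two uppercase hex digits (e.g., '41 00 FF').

Answer: 1E 32 DD 18 00 16 08 9A 62

Derivation:
After char 0 ('H'=7): chars_in_quartet=1 acc=0x7 bytes_emitted=0
After char 1 ('j'=35): chars_in_quartet=2 acc=0x1E3 bytes_emitted=0
After char 2 ('L'=11): chars_in_quartet=3 acc=0x78CB bytes_emitted=0
After char 3 ('d'=29): chars_in_quartet=4 acc=0x1E32DD -> emit 1E 32 DD, reset; bytes_emitted=3
After char 4 ('G'=6): chars_in_quartet=1 acc=0x6 bytes_emitted=3
After char 5 ('A'=0): chars_in_quartet=2 acc=0x180 bytes_emitted=3
After char 6 ('A'=0): chars_in_quartet=3 acc=0x6000 bytes_emitted=3
After char 7 ('W'=22): chars_in_quartet=4 acc=0x180016 -> emit 18 00 16, reset; bytes_emitted=6
After char 8 ('C'=2): chars_in_quartet=1 acc=0x2 bytes_emitted=6
After char 9 ('J'=9): chars_in_quartet=2 acc=0x89 bytes_emitted=6
After char 10 ('p'=41): chars_in_quartet=3 acc=0x2269 bytes_emitted=6
After char 11 ('i'=34): chars_in_quartet=4 acc=0x89A62 -> emit 08 9A 62, reset; bytes_emitted=9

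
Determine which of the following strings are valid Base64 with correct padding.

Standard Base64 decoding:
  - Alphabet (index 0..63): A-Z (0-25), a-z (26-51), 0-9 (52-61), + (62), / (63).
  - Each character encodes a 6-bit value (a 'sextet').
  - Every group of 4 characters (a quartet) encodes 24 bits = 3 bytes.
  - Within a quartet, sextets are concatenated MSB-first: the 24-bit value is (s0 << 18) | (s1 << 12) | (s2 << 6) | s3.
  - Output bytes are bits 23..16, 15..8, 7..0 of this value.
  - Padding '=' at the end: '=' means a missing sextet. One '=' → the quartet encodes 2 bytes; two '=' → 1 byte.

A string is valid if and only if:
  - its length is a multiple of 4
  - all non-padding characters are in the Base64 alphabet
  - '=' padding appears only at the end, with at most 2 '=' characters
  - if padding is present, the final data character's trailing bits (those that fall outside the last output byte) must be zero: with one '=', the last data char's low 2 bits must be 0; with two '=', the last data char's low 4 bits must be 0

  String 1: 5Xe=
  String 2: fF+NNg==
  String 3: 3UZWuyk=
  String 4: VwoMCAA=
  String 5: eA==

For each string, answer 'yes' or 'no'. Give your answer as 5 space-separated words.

Answer: no yes yes yes yes

Derivation:
String 1: '5Xe=' → invalid (bad trailing bits)
String 2: 'fF+NNg==' → valid
String 3: '3UZWuyk=' → valid
String 4: 'VwoMCAA=' → valid
String 5: 'eA==' → valid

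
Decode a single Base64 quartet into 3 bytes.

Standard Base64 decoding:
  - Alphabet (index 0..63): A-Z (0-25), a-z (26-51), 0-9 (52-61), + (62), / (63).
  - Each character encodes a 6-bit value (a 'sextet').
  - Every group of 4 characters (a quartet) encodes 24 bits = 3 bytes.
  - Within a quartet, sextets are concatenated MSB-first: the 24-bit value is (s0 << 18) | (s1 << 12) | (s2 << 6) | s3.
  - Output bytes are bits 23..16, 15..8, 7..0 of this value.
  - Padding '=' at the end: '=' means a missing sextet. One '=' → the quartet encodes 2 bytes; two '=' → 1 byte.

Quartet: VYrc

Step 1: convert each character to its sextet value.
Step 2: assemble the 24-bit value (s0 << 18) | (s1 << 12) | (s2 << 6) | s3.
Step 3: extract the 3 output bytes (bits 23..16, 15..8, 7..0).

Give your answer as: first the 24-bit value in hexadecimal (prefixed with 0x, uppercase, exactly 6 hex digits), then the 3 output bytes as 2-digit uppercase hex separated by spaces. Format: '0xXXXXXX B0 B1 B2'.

Answer: 0x558ADC 55 8A DC

Derivation:
Sextets: V=21, Y=24, r=43, c=28
24-bit: (21<<18) | (24<<12) | (43<<6) | 28
      = 0x540000 | 0x018000 | 0x000AC0 | 0x00001C
      = 0x558ADC
Bytes: (v>>16)&0xFF=55, (v>>8)&0xFF=8A, v&0xFF=DC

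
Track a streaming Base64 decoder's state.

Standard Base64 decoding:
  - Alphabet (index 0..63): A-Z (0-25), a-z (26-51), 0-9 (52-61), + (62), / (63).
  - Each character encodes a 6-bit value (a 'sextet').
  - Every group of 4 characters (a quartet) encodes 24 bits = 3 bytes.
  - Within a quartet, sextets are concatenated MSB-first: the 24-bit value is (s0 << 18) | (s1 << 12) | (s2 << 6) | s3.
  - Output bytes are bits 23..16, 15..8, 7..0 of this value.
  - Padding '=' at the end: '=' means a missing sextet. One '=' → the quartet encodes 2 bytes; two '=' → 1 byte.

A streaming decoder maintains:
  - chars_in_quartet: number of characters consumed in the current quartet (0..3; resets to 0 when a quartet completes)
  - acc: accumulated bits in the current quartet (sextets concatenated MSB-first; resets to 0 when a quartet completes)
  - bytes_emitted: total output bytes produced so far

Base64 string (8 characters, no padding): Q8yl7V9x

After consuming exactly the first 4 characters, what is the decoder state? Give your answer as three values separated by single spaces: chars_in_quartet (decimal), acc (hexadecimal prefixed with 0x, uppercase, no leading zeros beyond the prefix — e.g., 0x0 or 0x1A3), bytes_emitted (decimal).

Answer: 0 0x0 3

Derivation:
After char 0 ('Q'=16): chars_in_quartet=1 acc=0x10 bytes_emitted=0
After char 1 ('8'=60): chars_in_quartet=2 acc=0x43C bytes_emitted=0
After char 2 ('y'=50): chars_in_quartet=3 acc=0x10F32 bytes_emitted=0
After char 3 ('l'=37): chars_in_quartet=4 acc=0x43CCA5 -> emit 43 CC A5, reset; bytes_emitted=3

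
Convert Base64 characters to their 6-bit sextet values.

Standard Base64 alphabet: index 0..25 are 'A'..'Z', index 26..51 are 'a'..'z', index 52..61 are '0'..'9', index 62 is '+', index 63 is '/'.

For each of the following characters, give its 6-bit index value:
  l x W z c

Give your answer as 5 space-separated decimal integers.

Answer: 37 49 22 51 28

Derivation:
'l': a..z range, 26 + ord('l') − ord('a') = 37
'x': a..z range, 26 + ord('x') − ord('a') = 49
'W': A..Z range, ord('W') − ord('A') = 22
'z': a..z range, 26 + ord('z') − ord('a') = 51
'c': a..z range, 26 + ord('c') − ord('a') = 28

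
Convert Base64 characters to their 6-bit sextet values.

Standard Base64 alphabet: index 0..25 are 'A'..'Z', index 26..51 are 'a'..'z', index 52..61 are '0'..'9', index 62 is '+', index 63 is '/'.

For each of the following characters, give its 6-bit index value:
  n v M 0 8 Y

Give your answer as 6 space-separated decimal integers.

'n': a..z range, 26 + ord('n') − ord('a') = 39
'v': a..z range, 26 + ord('v') − ord('a') = 47
'M': A..Z range, ord('M') − ord('A') = 12
'0': 0..9 range, 52 + ord('0') − ord('0') = 52
'8': 0..9 range, 52 + ord('8') − ord('0') = 60
'Y': A..Z range, ord('Y') − ord('A') = 24

Answer: 39 47 12 52 60 24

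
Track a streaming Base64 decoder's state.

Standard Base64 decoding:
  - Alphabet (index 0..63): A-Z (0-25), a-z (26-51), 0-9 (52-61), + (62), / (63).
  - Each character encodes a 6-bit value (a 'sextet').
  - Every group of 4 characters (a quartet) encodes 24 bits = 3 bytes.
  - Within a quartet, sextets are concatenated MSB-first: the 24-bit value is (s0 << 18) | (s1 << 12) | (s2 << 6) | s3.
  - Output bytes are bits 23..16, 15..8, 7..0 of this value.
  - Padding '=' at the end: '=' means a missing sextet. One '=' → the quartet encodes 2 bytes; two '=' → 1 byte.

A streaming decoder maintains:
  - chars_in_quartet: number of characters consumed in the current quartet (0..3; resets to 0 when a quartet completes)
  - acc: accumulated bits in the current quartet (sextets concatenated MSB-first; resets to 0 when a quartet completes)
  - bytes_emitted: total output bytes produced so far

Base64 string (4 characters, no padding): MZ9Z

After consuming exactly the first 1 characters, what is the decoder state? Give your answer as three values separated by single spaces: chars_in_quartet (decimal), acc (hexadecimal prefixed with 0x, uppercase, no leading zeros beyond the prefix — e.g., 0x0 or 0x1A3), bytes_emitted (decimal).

Answer: 1 0xC 0

Derivation:
After char 0 ('M'=12): chars_in_quartet=1 acc=0xC bytes_emitted=0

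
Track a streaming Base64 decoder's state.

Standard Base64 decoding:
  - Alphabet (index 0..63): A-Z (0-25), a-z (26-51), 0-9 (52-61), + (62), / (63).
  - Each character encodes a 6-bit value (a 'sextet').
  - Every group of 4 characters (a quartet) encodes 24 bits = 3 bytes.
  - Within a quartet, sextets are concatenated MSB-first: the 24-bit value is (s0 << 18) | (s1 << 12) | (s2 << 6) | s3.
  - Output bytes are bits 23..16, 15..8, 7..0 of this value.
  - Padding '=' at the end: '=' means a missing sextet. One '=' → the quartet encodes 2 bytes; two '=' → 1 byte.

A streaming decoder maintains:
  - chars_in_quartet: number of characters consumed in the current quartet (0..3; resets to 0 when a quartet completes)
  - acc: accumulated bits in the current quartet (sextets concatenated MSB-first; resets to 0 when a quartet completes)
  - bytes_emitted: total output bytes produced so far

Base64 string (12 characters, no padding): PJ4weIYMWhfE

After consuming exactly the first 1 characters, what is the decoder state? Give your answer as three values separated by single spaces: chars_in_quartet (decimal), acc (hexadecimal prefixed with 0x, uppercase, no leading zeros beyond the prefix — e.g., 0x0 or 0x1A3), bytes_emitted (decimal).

Answer: 1 0xF 0

Derivation:
After char 0 ('P'=15): chars_in_quartet=1 acc=0xF bytes_emitted=0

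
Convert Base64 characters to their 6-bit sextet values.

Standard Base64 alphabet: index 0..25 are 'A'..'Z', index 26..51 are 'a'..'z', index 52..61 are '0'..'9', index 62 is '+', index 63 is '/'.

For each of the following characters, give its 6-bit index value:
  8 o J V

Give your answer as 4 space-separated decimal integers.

'8': 0..9 range, 52 + ord('8') − ord('0') = 60
'o': a..z range, 26 + ord('o') − ord('a') = 40
'J': A..Z range, ord('J') − ord('A') = 9
'V': A..Z range, ord('V') − ord('A') = 21

Answer: 60 40 9 21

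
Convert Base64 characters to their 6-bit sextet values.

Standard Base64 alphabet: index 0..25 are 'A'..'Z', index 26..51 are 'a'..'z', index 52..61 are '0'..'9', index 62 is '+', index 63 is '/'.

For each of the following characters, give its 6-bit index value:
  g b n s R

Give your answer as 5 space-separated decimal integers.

'g': a..z range, 26 + ord('g') − ord('a') = 32
'b': a..z range, 26 + ord('b') − ord('a') = 27
'n': a..z range, 26 + ord('n') − ord('a') = 39
's': a..z range, 26 + ord('s') − ord('a') = 44
'R': A..Z range, ord('R') − ord('A') = 17

Answer: 32 27 39 44 17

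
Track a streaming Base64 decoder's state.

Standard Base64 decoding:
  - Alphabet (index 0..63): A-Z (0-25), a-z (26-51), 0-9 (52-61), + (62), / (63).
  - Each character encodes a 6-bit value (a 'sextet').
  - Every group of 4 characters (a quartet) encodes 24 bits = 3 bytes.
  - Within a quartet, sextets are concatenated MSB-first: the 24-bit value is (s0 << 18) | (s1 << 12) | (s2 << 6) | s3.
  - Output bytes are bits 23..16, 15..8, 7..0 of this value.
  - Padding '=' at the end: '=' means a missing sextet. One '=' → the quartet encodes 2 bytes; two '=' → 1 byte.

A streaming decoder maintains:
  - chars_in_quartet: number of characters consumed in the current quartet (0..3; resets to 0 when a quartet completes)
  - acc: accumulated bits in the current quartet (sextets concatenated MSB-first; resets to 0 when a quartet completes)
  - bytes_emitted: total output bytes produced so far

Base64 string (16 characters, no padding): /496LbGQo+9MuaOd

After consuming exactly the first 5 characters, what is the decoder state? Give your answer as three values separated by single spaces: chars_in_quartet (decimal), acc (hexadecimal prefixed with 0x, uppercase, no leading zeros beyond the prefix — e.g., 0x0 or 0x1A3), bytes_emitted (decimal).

Answer: 1 0xB 3

Derivation:
After char 0 ('/'=63): chars_in_quartet=1 acc=0x3F bytes_emitted=0
After char 1 ('4'=56): chars_in_quartet=2 acc=0xFF8 bytes_emitted=0
After char 2 ('9'=61): chars_in_quartet=3 acc=0x3FE3D bytes_emitted=0
After char 3 ('6'=58): chars_in_quartet=4 acc=0xFF8F7A -> emit FF 8F 7A, reset; bytes_emitted=3
After char 4 ('L'=11): chars_in_quartet=1 acc=0xB bytes_emitted=3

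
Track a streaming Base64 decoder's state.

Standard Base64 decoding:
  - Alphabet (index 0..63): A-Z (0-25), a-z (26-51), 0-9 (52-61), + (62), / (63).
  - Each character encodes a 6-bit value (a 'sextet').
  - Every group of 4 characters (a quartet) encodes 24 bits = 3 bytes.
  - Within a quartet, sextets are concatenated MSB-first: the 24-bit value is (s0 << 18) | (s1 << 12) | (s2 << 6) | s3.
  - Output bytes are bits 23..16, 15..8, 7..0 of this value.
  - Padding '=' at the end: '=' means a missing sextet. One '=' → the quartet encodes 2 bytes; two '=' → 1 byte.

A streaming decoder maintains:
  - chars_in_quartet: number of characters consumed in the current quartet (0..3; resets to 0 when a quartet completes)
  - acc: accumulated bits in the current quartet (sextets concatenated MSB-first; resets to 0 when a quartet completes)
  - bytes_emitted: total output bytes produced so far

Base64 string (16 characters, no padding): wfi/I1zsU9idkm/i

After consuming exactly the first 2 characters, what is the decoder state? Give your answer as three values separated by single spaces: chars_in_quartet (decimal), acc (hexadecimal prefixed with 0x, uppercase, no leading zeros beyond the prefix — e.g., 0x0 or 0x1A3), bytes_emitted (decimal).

After char 0 ('w'=48): chars_in_quartet=1 acc=0x30 bytes_emitted=0
After char 1 ('f'=31): chars_in_quartet=2 acc=0xC1F bytes_emitted=0

Answer: 2 0xC1F 0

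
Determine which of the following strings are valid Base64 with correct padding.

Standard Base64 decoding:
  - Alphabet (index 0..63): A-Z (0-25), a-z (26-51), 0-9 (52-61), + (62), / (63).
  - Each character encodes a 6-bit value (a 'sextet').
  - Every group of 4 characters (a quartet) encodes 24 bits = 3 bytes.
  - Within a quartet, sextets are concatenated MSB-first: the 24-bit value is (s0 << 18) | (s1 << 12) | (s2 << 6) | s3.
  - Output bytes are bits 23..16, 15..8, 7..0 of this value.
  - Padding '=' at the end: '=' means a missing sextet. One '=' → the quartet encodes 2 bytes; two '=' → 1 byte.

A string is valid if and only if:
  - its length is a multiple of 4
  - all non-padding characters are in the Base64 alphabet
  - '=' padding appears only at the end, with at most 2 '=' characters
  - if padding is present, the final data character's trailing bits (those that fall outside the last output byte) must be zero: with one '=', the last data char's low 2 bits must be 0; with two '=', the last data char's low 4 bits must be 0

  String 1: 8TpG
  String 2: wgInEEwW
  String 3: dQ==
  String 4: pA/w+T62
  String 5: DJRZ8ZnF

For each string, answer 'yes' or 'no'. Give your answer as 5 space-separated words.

String 1: '8TpG' → valid
String 2: 'wgInEEwW' → valid
String 3: 'dQ==' → valid
String 4: 'pA/w+T62' → valid
String 5: 'DJRZ8ZnF' → valid

Answer: yes yes yes yes yes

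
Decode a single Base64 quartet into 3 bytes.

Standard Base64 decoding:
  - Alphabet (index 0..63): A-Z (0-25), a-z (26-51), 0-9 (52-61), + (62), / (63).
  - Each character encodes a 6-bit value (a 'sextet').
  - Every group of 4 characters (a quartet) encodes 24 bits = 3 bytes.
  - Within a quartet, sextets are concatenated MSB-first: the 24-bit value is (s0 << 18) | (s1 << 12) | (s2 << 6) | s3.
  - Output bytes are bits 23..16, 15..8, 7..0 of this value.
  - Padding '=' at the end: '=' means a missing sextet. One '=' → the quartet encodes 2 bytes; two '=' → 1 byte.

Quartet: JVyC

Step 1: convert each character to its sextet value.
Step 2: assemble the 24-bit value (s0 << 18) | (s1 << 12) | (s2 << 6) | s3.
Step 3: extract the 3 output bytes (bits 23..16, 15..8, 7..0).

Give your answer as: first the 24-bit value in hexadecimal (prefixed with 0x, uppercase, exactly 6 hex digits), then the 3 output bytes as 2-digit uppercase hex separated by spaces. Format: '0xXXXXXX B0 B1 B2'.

Answer: 0x255C82 25 5C 82

Derivation:
Sextets: J=9, V=21, y=50, C=2
24-bit: (9<<18) | (21<<12) | (50<<6) | 2
      = 0x240000 | 0x015000 | 0x000C80 | 0x000002
      = 0x255C82
Bytes: (v>>16)&0xFF=25, (v>>8)&0xFF=5C, v&0xFF=82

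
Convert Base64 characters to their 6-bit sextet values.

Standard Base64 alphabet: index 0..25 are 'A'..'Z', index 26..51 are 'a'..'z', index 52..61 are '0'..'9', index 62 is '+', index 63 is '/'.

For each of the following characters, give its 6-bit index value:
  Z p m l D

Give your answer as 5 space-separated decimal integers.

'Z': A..Z range, ord('Z') − ord('A') = 25
'p': a..z range, 26 + ord('p') − ord('a') = 41
'm': a..z range, 26 + ord('m') − ord('a') = 38
'l': a..z range, 26 + ord('l') − ord('a') = 37
'D': A..Z range, ord('D') − ord('A') = 3

Answer: 25 41 38 37 3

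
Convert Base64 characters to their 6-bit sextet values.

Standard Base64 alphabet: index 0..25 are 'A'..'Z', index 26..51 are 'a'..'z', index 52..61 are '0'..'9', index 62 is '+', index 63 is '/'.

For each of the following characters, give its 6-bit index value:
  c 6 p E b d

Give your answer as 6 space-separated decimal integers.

Answer: 28 58 41 4 27 29

Derivation:
'c': a..z range, 26 + ord('c') − ord('a') = 28
'6': 0..9 range, 52 + ord('6') − ord('0') = 58
'p': a..z range, 26 + ord('p') − ord('a') = 41
'E': A..Z range, ord('E') − ord('A') = 4
'b': a..z range, 26 + ord('b') − ord('a') = 27
'd': a..z range, 26 + ord('d') − ord('a') = 29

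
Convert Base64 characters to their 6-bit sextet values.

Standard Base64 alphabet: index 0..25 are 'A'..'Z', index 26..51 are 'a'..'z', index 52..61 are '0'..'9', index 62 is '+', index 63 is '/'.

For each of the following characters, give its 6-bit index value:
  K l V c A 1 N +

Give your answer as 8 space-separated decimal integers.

Answer: 10 37 21 28 0 53 13 62

Derivation:
'K': A..Z range, ord('K') − ord('A') = 10
'l': a..z range, 26 + ord('l') − ord('a') = 37
'V': A..Z range, ord('V') − ord('A') = 21
'c': a..z range, 26 + ord('c') − ord('a') = 28
'A': A..Z range, ord('A') − ord('A') = 0
'1': 0..9 range, 52 + ord('1') − ord('0') = 53
'N': A..Z range, ord('N') − ord('A') = 13
'+': index 62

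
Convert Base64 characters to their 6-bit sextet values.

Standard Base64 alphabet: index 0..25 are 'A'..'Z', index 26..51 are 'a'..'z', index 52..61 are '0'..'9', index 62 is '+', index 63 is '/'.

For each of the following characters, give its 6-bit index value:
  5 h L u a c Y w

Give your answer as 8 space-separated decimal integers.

Answer: 57 33 11 46 26 28 24 48

Derivation:
'5': 0..9 range, 52 + ord('5') − ord('0') = 57
'h': a..z range, 26 + ord('h') − ord('a') = 33
'L': A..Z range, ord('L') − ord('A') = 11
'u': a..z range, 26 + ord('u') − ord('a') = 46
'a': a..z range, 26 + ord('a') − ord('a') = 26
'c': a..z range, 26 + ord('c') − ord('a') = 28
'Y': A..Z range, ord('Y') − ord('A') = 24
'w': a..z range, 26 + ord('w') − ord('a') = 48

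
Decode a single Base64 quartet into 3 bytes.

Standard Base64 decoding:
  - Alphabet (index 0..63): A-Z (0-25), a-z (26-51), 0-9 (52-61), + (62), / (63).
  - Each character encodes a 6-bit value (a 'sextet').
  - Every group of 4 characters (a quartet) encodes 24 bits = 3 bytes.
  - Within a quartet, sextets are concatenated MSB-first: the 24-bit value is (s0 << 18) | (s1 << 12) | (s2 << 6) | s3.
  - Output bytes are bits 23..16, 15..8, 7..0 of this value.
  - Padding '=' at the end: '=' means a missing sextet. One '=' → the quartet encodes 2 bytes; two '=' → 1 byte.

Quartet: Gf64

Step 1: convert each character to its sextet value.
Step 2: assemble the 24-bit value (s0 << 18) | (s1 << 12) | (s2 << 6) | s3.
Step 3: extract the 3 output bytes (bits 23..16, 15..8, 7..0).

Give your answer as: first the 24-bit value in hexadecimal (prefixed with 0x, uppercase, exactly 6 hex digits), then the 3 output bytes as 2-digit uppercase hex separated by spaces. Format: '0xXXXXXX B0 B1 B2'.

Answer: 0x19FEB8 19 FE B8

Derivation:
Sextets: G=6, f=31, 6=58, 4=56
24-bit: (6<<18) | (31<<12) | (58<<6) | 56
      = 0x180000 | 0x01F000 | 0x000E80 | 0x000038
      = 0x19FEB8
Bytes: (v>>16)&0xFF=19, (v>>8)&0xFF=FE, v&0xFF=B8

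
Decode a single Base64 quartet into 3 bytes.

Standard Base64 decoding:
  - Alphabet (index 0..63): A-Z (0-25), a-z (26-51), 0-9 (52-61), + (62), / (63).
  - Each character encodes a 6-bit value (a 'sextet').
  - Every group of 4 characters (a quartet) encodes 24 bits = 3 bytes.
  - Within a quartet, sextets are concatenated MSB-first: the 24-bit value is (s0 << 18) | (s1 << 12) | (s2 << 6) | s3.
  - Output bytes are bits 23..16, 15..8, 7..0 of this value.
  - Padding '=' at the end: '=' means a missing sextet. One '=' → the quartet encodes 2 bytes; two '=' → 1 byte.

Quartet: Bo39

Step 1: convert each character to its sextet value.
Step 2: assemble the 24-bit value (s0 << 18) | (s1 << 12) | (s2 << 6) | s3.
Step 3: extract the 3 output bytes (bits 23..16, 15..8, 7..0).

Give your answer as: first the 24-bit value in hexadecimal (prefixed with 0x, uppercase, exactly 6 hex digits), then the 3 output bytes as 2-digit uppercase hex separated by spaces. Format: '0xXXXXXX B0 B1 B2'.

Sextets: B=1, o=40, 3=55, 9=61
24-bit: (1<<18) | (40<<12) | (55<<6) | 61
      = 0x040000 | 0x028000 | 0x000DC0 | 0x00003D
      = 0x068DFD
Bytes: (v>>16)&0xFF=06, (v>>8)&0xFF=8D, v&0xFF=FD

Answer: 0x068DFD 06 8D FD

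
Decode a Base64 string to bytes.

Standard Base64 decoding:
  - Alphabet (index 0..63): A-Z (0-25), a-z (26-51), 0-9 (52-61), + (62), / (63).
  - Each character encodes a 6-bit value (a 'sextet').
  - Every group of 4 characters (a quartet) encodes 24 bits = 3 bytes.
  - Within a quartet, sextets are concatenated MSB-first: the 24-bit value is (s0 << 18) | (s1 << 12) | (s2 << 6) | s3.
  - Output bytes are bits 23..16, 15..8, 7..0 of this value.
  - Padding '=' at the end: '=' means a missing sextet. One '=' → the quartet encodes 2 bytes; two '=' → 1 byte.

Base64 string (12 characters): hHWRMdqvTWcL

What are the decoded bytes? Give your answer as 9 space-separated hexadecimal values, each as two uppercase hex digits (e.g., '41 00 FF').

Answer: 84 75 91 31 DA AF 4D 67 0B

Derivation:
After char 0 ('h'=33): chars_in_quartet=1 acc=0x21 bytes_emitted=0
After char 1 ('H'=7): chars_in_quartet=2 acc=0x847 bytes_emitted=0
After char 2 ('W'=22): chars_in_quartet=3 acc=0x211D6 bytes_emitted=0
After char 3 ('R'=17): chars_in_quartet=4 acc=0x847591 -> emit 84 75 91, reset; bytes_emitted=3
After char 4 ('M'=12): chars_in_quartet=1 acc=0xC bytes_emitted=3
After char 5 ('d'=29): chars_in_quartet=2 acc=0x31D bytes_emitted=3
After char 6 ('q'=42): chars_in_quartet=3 acc=0xC76A bytes_emitted=3
After char 7 ('v'=47): chars_in_quartet=4 acc=0x31DAAF -> emit 31 DA AF, reset; bytes_emitted=6
After char 8 ('T'=19): chars_in_quartet=1 acc=0x13 bytes_emitted=6
After char 9 ('W'=22): chars_in_quartet=2 acc=0x4D6 bytes_emitted=6
After char 10 ('c'=28): chars_in_quartet=3 acc=0x1359C bytes_emitted=6
After char 11 ('L'=11): chars_in_quartet=4 acc=0x4D670B -> emit 4D 67 0B, reset; bytes_emitted=9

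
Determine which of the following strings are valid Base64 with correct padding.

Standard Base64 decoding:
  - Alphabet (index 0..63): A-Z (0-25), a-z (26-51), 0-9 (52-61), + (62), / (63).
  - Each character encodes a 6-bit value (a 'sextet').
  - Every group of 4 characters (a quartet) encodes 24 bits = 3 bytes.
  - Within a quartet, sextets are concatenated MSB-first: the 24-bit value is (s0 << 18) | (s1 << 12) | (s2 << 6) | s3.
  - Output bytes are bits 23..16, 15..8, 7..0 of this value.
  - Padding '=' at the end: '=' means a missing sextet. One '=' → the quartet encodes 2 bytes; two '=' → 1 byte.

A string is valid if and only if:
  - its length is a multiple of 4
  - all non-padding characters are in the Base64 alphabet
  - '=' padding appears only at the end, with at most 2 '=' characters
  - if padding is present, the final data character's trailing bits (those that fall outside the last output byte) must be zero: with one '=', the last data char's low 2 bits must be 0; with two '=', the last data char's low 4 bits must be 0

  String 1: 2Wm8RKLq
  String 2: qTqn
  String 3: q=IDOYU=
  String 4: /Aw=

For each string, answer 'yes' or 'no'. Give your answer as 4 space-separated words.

Answer: yes yes no yes

Derivation:
String 1: '2Wm8RKLq' → valid
String 2: 'qTqn' → valid
String 3: 'q=IDOYU=' → invalid (bad char(s): ['=']; '=' in middle)
String 4: '/Aw=' → valid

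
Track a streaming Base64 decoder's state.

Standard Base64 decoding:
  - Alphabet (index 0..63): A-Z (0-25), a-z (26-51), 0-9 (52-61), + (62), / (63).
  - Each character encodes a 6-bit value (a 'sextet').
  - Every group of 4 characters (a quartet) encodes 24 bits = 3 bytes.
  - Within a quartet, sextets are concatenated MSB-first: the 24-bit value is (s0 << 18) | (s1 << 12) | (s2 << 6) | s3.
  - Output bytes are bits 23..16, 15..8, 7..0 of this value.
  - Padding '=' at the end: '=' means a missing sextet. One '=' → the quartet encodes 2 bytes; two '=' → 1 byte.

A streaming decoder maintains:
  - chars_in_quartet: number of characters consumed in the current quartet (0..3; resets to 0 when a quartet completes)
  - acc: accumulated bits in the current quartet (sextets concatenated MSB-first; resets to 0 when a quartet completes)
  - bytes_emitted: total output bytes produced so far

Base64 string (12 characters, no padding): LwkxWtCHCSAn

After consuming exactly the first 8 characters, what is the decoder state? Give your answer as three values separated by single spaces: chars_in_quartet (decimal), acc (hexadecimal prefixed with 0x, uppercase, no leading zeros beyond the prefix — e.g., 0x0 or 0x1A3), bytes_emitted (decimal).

After char 0 ('L'=11): chars_in_quartet=1 acc=0xB bytes_emitted=0
After char 1 ('w'=48): chars_in_quartet=2 acc=0x2F0 bytes_emitted=0
After char 2 ('k'=36): chars_in_quartet=3 acc=0xBC24 bytes_emitted=0
After char 3 ('x'=49): chars_in_quartet=4 acc=0x2F0931 -> emit 2F 09 31, reset; bytes_emitted=3
After char 4 ('W'=22): chars_in_quartet=1 acc=0x16 bytes_emitted=3
After char 5 ('t'=45): chars_in_quartet=2 acc=0x5AD bytes_emitted=3
After char 6 ('C'=2): chars_in_quartet=3 acc=0x16B42 bytes_emitted=3
After char 7 ('H'=7): chars_in_quartet=4 acc=0x5AD087 -> emit 5A D0 87, reset; bytes_emitted=6

Answer: 0 0x0 6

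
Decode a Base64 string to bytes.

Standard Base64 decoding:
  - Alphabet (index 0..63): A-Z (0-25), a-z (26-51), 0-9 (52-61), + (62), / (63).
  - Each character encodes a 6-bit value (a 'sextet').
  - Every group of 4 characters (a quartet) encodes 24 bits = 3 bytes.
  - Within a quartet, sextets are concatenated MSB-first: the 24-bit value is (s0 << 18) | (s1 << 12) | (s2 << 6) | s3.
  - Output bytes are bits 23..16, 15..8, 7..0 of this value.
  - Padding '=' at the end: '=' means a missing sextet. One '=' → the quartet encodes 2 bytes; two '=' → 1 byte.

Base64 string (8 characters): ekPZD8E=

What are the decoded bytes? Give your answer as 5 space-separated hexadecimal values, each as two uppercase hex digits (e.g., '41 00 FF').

Answer: 7A 43 D9 0F C1

Derivation:
After char 0 ('e'=30): chars_in_quartet=1 acc=0x1E bytes_emitted=0
After char 1 ('k'=36): chars_in_quartet=2 acc=0x7A4 bytes_emitted=0
After char 2 ('P'=15): chars_in_quartet=3 acc=0x1E90F bytes_emitted=0
After char 3 ('Z'=25): chars_in_quartet=4 acc=0x7A43D9 -> emit 7A 43 D9, reset; bytes_emitted=3
After char 4 ('D'=3): chars_in_quartet=1 acc=0x3 bytes_emitted=3
After char 5 ('8'=60): chars_in_quartet=2 acc=0xFC bytes_emitted=3
After char 6 ('E'=4): chars_in_quartet=3 acc=0x3F04 bytes_emitted=3
Padding '=': partial quartet acc=0x3F04 -> emit 0F C1; bytes_emitted=5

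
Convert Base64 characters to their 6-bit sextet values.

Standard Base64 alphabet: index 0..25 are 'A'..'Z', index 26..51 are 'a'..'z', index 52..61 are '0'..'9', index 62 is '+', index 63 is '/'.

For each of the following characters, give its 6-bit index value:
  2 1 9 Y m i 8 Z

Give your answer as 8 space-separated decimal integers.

Answer: 54 53 61 24 38 34 60 25

Derivation:
'2': 0..9 range, 52 + ord('2') − ord('0') = 54
'1': 0..9 range, 52 + ord('1') − ord('0') = 53
'9': 0..9 range, 52 + ord('9') − ord('0') = 61
'Y': A..Z range, ord('Y') − ord('A') = 24
'm': a..z range, 26 + ord('m') − ord('a') = 38
'i': a..z range, 26 + ord('i') − ord('a') = 34
'8': 0..9 range, 52 + ord('8') − ord('0') = 60
'Z': A..Z range, ord('Z') − ord('A') = 25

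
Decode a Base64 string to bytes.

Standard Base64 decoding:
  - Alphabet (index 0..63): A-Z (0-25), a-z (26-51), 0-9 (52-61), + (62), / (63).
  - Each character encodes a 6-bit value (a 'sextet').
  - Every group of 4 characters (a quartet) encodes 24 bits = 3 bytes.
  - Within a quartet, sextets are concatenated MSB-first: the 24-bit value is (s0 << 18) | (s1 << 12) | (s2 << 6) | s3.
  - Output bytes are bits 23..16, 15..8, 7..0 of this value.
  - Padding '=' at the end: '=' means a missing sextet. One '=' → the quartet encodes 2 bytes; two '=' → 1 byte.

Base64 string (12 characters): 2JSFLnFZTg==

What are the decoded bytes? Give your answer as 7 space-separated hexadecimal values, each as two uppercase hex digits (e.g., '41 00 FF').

After char 0 ('2'=54): chars_in_quartet=1 acc=0x36 bytes_emitted=0
After char 1 ('J'=9): chars_in_quartet=2 acc=0xD89 bytes_emitted=0
After char 2 ('S'=18): chars_in_quartet=3 acc=0x36252 bytes_emitted=0
After char 3 ('F'=5): chars_in_quartet=4 acc=0xD89485 -> emit D8 94 85, reset; bytes_emitted=3
After char 4 ('L'=11): chars_in_quartet=1 acc=0xB bytes_emitted=3
After char 5 ('n'=39): chars_in_quartet=2 acc=0x2E7 bytes_emitted=3
After char 6 ('F'=5): chars_in_quartet=3 acc=0xB9C5 bytes_emitted=3
After char 7 ('Z'=25): chars_in_quartet=4 acc=0x2E7159 -> emit 2E 71 59, reset; bytes_emitted=6
After char 8 ('T'=19): chars_in_quartet=1 acc=0x13 bytes_emitted=6
After char 9 ('g'=32): chars_in_quartet=2 acc=0x4E0 bytes_emitted=6
Padding '==': partial quartet acc=0x4E0 -> emit 4E; bytes_emitted=7

Answer: D8 94 85 2E 71 59 4E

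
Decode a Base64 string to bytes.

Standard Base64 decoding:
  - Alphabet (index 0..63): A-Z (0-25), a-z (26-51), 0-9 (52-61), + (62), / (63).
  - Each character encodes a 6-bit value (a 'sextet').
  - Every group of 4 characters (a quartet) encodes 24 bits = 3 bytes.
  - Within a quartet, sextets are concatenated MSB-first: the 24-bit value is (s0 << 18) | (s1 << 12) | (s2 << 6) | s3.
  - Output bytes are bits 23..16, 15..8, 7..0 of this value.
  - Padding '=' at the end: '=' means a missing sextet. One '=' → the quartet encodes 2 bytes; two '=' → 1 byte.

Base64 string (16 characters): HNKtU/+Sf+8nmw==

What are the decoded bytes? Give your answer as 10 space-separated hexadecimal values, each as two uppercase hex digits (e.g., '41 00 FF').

After char 0 ('H'=7): chars_in_quartet=1 acc=0x7 bytes_emitted=0
After char 1 ('N'=13): chars_in_quartet=2 acc=0x1CD bytes_emitted=0
After char 2 ('K'=10): chars_in_quartet=3 acc=0x734A bytes_emitted=0
After char 3 ('t'=45): chars_in_quartet=4 acc=0x1CD2AD -> emit 1C D2 AD, reset; bytes_emitted=3
After char 4 ('U'=20): chars_in_quartet=1 acc=0x14 bytes_emitted=3
After char 5 ('/'=63): chars_in_quartet=2 acc=0x53F bytes_emitted=3
After char 6 ('+'=62): chars_in_quartet=3 acc=0x14FFE bytes_emitted=3
After char 7 ('S'=18): chars_in_quartet=4 acc=0x53FF92 -> emit 53 FF 92, reset; bytes_emitted=6
After char 8 ('f'=31): chars_in_quartet=1 acc=0x1F bytes_emitted=6
After char 9 ('+'=62): chars_in_quartet=2 acc=0x7FE bytes_emitted=6
After char 10 ('8'=60): chars_in_quartet=3 acc=0x1FFBC bytes_emitted=6
After char 11 ('n'=39): chars_in_quartet=4 acc=0x7FEF27 -> emit 7F EF 27, reset; bytes_emitted=9
After char 12 ('m'=38): chars_in_quartet=1 acc=0x26 bytes_emitted=9
After char 13 ('w'=48): chars_in_quartet=2 acc=0x9B0 bytes_emitted=9
Padding '==': partial quartet acc=0x9B0 -> emit 9B; bytes_emitted=10

Answer: 1C D2 AD 53 FF 92 7F EF 27 9B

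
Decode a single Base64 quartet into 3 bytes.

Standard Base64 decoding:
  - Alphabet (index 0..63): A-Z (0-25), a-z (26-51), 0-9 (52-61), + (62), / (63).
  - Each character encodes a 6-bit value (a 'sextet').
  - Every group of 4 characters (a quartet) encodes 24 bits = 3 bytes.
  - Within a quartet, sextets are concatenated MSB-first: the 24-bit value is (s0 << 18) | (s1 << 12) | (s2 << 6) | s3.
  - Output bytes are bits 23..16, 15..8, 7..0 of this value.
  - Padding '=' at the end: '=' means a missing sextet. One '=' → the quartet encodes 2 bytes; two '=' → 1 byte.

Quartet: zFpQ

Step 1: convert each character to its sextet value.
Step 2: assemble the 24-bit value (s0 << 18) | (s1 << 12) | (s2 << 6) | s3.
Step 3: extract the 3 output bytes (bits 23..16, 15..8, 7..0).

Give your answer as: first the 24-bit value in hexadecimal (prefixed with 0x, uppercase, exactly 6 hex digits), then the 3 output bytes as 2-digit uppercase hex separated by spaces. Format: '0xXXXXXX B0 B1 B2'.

Sextets: z=51, F=5, p=41, Q=16
24-bit: (51<<18) | (5<<12) | (41<<6) | 16
      = 0xCC0000 | 0x005000 | 0x000A40 | 0x000010
      = 0xCC5A50
Bytes: (v>>16)&0xFF=CC, (v>>8)&0xFF=5A, v&0xFF=50

Answer: 0xCC5A50 CC 5A 50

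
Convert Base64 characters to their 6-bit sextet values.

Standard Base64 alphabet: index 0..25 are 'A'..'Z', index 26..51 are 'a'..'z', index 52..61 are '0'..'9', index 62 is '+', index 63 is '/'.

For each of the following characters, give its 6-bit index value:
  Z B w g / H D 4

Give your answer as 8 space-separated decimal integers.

'Z': A..Z range, ord('Z') − ord('A') = 25
'B': A..Z range, ord('B') − ord('A') = 1
'w': a..z range, 26 + ord('w') − ord('a') = 48
'g': a..z range, 26 + ord('g') − ord('a') = 32
'/': index 63
'H': A..Z range, ord('H') − ord('A') = 7
'D': A..Z range, ord('D') − ord('A') = 3
'4': 0..9 range, 52 + ord('4') − ord('0') = 56

Answer: 25 1 48 32 63 7 3 56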